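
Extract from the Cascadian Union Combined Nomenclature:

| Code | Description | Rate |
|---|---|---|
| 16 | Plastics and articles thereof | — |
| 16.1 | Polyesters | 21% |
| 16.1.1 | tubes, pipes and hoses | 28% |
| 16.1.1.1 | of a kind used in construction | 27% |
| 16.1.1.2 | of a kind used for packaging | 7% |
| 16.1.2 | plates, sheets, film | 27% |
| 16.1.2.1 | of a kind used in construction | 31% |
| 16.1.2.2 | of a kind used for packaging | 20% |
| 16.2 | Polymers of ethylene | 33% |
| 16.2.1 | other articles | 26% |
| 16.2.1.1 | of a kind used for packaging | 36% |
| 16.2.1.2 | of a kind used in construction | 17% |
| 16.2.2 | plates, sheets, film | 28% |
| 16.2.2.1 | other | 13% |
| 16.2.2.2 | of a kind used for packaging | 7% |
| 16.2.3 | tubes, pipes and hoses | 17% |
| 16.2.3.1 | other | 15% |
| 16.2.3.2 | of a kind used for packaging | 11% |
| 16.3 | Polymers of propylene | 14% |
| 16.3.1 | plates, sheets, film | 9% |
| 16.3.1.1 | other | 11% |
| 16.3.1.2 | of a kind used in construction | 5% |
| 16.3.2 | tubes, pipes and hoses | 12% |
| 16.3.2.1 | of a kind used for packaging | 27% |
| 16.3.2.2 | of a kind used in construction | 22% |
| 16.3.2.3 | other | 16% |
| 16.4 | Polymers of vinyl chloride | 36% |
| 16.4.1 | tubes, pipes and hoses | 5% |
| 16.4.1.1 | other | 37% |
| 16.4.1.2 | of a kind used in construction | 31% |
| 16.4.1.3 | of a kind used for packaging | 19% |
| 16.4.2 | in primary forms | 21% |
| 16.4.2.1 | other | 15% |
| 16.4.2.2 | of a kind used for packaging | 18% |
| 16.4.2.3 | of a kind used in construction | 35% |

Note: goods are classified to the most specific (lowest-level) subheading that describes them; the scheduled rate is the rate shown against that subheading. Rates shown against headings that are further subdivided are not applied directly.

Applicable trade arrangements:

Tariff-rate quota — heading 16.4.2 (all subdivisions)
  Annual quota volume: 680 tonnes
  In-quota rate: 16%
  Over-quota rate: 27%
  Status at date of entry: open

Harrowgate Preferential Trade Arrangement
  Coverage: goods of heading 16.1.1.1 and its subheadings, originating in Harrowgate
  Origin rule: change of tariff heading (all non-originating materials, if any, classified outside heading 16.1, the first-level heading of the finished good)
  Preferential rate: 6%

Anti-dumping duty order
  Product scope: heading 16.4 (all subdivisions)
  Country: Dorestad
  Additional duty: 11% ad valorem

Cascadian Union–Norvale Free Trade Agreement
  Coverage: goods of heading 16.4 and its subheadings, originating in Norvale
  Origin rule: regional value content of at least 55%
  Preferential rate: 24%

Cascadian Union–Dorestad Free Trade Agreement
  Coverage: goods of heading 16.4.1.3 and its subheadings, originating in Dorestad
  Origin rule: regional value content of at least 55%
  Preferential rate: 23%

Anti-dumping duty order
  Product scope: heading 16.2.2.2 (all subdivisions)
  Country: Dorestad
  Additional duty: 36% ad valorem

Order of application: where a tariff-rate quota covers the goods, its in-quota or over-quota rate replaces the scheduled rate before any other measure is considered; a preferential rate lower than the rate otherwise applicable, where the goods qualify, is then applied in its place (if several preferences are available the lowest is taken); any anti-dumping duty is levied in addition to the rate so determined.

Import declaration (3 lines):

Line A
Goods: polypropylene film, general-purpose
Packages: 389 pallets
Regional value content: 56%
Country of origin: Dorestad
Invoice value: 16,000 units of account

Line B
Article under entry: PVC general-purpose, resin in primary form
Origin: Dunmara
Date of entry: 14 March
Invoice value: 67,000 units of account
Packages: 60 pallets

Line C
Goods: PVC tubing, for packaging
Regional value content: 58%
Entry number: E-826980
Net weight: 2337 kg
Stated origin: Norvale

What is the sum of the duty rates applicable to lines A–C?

Line A: polypropylene → 16.3; film → 16.3.1; general-purpose → 16.3.1.1. Scheduled 11%. Dorestad agreement on 16.4.1.3: 16.3.1.1 not covered. → 11%.
Line B: PVC → 16.4; resin in primary form → 16.4.2; general-purpose → 16.4.2.1. Scheduled 15%. quota on 16.4.2 open → in-quota 16%. → 16%.
Line C: PVC → 16.4; tubing → 16.4.1; for packaging → 16.4.1.3. Scheduled 19%. Norvale agreement on 16.4: RVC ≥ 55% → 24% available; preference 24% not lower than 19% → no reduction. → 19%.
Sum: 11% + 16% + 19% = 46%.

46%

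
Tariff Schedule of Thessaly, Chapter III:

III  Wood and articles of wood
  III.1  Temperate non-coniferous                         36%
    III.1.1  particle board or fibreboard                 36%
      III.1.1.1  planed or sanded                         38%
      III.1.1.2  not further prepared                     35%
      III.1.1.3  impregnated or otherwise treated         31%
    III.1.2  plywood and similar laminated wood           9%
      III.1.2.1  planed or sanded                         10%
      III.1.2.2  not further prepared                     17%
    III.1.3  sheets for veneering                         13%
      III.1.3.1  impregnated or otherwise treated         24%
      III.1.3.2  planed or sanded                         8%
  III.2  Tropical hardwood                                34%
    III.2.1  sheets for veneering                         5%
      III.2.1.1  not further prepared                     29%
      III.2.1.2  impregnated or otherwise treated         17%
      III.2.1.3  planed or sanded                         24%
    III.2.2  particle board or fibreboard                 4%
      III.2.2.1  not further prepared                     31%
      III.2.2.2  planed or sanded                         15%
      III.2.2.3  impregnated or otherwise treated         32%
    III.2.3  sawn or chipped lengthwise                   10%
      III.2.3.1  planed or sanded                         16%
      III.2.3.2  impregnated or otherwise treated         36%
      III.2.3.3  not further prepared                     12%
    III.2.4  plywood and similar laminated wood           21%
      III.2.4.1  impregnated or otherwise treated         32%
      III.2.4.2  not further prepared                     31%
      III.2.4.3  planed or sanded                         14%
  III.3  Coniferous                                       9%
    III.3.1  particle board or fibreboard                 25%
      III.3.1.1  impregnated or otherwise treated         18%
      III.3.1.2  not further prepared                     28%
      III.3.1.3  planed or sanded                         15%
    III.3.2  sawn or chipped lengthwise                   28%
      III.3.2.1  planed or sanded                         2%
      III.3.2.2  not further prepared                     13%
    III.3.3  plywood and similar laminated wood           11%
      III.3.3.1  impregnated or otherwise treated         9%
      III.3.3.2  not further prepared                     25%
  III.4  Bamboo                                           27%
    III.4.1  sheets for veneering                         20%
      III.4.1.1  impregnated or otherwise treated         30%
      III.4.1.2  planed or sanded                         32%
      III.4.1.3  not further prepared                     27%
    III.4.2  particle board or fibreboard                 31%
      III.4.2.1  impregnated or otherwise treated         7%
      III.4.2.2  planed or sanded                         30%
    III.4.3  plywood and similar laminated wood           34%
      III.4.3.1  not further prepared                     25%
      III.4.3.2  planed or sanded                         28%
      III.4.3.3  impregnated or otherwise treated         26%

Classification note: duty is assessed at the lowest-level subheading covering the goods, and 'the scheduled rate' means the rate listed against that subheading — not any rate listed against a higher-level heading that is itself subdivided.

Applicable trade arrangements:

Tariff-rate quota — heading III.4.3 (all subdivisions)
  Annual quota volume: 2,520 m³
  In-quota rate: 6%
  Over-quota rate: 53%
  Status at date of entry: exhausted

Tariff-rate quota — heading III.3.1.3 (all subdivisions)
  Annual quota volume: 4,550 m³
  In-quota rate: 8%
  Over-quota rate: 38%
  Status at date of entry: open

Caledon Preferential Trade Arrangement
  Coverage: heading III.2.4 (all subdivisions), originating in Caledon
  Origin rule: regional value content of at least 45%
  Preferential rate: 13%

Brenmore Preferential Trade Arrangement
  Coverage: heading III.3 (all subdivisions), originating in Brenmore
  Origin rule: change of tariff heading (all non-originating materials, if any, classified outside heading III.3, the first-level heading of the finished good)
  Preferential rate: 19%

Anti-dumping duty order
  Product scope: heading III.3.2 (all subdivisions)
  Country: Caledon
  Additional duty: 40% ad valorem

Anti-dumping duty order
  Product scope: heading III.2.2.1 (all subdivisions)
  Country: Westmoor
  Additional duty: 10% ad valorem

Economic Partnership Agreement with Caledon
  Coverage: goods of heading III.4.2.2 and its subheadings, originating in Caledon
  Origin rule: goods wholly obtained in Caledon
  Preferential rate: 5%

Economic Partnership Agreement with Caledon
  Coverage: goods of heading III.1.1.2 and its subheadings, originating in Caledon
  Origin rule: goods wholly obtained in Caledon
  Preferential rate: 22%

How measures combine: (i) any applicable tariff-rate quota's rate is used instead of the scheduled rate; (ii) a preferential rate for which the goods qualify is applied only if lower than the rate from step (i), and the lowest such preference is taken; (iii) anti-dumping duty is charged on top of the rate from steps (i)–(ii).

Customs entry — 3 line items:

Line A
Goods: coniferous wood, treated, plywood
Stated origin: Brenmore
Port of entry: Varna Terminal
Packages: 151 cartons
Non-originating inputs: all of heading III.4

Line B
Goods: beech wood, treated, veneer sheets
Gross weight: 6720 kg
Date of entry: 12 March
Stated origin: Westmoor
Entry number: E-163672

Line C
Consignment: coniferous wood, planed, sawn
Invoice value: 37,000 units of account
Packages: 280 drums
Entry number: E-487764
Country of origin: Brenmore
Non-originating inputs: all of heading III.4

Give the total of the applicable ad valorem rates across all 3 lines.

35%

Line A: coniferous → III.3; plywood → III.3.3; treated → III.3.3.1. Scheduled 9%. Brenmore agreement on III.3: CTH met → 19% available; preference 19% not lower than 9% → no reduction. → 9%.
Line B: beech → III.1; veneer sheets → III.1.3; treated → III.1.3.1. Scheduled 24%. No special measure applies. → 24%.
Line C: coniferous → III.3; sawn → III.3.2; planed → III.3.2.1. Scheduled 2%. Brenmore agreement on III.3: CTH met → 19% available; preference 19% not lower than 2% → no reduction. → 2%.
Sum: 9% + 24% + 2% = 35%.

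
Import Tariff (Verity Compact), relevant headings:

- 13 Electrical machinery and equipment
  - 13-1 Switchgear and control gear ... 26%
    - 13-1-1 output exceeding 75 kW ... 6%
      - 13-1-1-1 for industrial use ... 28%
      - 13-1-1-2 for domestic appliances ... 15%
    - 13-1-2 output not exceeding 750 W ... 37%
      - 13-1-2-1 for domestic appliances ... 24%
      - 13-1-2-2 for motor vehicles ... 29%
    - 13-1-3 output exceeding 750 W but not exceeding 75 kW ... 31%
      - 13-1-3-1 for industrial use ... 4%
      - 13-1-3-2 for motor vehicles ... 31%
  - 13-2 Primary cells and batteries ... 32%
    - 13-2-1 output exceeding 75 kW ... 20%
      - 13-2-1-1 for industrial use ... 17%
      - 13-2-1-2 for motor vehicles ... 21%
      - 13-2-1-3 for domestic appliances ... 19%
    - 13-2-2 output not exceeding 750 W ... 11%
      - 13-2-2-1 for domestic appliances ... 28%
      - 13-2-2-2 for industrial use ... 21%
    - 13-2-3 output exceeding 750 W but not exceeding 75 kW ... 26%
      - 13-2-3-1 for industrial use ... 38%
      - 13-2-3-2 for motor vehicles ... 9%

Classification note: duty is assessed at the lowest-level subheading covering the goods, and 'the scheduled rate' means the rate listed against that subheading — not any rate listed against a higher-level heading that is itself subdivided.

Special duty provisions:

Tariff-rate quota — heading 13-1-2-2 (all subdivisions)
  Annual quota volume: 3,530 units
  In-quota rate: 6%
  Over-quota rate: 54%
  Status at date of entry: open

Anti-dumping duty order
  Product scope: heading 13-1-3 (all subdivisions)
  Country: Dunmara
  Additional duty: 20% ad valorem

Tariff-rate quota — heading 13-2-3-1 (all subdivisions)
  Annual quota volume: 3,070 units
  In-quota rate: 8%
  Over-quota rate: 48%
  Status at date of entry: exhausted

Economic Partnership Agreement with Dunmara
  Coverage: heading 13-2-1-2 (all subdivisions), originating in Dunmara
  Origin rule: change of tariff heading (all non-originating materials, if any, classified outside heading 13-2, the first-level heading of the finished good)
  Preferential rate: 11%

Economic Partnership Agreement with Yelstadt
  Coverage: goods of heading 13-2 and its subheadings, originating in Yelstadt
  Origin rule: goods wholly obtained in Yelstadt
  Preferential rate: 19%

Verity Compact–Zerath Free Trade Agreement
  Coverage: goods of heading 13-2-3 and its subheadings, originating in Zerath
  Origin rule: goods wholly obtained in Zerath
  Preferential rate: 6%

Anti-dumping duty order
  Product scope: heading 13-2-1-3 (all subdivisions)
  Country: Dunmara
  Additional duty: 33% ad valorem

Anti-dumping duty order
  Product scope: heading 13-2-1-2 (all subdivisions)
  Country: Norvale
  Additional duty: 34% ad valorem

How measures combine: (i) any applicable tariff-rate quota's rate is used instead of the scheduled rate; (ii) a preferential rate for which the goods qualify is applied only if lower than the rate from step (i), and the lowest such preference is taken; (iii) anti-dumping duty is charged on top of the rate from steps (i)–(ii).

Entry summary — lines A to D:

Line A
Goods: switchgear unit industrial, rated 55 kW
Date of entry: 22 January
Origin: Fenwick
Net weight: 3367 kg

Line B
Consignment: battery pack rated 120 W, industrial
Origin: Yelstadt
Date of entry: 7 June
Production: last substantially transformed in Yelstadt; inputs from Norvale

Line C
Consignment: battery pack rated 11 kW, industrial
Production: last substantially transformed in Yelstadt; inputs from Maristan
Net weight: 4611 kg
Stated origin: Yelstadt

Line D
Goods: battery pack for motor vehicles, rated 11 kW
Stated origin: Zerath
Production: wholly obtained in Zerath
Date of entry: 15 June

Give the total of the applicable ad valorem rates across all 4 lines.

79%

Line A: switchgear unit → 13-1; rated 55 kW → 13-1-3; industrial → 13-1-3-1. Scheduled 4%. No special measure applies. → 4%.
Line B: battery pack → 13-2; rated 120 W → 13-2-2; industrial → 13-2-2-2. Scheduled 21%. Yelstadt agreement on 13-2: not wholly obtained. → 21%.
Line C: battery pack → 13-2; rated 11 kW → 13-2-3; industrial → 13-2-3-1. Scheduled 38%. quota on 13-2-3-1 exhausted → over-quota 48%; Yelstadt agreement on 13-2: not wholly obtained. → 48%.
Line D: battery pack → 13-2; rated 11 kW → 13-2-3; for motor vehicles → 13-2-3-2. Scheduled 9%. Zerath agreement on 13-2-3: wholly obtained → 6% available; preferential 6%. → 6%.
Sum: 4% + 21% + 48% + 6% = 79%.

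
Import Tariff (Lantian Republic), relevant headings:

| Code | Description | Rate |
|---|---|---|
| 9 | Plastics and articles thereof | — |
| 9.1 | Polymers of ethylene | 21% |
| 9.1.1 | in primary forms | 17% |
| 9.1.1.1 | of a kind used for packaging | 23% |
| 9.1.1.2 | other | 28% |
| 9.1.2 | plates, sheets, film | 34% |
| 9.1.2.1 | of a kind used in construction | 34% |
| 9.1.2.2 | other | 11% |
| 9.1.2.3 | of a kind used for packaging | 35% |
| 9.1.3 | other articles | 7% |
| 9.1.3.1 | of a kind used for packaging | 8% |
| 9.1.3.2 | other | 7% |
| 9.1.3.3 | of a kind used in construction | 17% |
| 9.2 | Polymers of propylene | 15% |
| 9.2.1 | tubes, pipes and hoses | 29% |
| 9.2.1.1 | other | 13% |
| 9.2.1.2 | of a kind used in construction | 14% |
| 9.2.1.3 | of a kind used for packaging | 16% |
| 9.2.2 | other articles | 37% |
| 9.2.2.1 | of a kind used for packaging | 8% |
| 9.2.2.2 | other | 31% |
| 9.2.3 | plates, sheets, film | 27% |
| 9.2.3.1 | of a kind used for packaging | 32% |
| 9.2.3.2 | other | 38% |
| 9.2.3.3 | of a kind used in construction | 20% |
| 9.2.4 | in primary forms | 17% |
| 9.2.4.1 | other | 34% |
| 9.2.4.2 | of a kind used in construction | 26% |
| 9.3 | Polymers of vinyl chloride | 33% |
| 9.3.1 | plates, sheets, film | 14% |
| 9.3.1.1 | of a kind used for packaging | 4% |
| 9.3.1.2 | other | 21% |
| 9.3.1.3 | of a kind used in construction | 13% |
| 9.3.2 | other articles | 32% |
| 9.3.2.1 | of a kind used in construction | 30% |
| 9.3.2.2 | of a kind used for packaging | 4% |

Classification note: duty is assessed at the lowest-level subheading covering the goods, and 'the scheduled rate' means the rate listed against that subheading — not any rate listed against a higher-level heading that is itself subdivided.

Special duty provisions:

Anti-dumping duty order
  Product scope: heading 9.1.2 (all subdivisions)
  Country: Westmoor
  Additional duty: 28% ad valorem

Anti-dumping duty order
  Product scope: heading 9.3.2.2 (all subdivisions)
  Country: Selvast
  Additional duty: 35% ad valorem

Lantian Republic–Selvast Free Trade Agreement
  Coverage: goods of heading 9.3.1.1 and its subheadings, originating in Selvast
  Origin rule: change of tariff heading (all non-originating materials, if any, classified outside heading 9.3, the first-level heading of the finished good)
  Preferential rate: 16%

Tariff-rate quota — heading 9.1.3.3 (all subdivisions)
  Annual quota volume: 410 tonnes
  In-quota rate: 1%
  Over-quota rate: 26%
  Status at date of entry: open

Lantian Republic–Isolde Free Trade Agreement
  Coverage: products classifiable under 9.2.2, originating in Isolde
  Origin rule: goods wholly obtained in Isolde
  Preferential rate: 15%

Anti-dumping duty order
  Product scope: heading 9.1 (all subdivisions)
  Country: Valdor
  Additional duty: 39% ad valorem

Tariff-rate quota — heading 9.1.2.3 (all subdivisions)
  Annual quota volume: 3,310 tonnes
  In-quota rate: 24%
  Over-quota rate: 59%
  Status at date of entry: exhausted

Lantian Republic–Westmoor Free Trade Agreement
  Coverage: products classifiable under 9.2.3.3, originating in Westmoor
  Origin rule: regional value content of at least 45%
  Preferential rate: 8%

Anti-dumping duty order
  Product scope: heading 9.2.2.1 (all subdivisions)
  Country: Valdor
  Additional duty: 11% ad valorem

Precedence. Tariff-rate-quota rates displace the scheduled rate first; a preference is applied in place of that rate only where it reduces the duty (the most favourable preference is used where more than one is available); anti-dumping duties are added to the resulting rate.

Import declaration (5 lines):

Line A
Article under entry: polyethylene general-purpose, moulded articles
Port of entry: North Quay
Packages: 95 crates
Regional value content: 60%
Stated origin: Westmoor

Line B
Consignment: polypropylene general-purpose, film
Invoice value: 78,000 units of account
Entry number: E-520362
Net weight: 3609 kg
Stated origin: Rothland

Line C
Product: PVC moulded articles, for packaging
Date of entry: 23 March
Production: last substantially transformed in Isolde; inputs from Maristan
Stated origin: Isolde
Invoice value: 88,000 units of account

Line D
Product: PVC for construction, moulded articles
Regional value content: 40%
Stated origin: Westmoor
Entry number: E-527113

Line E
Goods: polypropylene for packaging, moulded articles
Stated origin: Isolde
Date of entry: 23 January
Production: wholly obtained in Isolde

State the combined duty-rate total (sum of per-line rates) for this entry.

Line A: polyethylene → 9.1; moulded articles → 9.1.3; general-purpose → 9.1.3.2. Scheduled 7%. Westmoor agreement on 9.2.3.3: 9.1.3.2 not covered. → 7%.
Line B: polypropylene → 9.2; film → 9.2.3; general-purpose → 9.2.3.2. Scheduled 38%. No special measure applies. → 38%.
Line C: PVC → 9.3; moulded articles → 9.3.2; for packaging → 9.3.2.2. Scheduled 4%. Isolde agreement on 9.2.2: 9.3.2.2 not covered. → 4%.
Line D: PVC → 9.3; moulded articles → 9.3.2; for construction → 9.3.2.1. Scheduled 30%. Westmoor agreement on 9.2.3.3: 9.3.2.1 not covered. → 30%.
Line E: polypropylene → 9.2; moulded articles → 9.2.2; for packaging → 9.2.2.1. Scheduled 8%. Isolde agreement on 9.2.2: wholly obtained → 15% available; preference 15% not lower than 8% → no reduction. → 8%.
Sum: 7% + 38% + 4% + 30% + 8% = 87%.

87%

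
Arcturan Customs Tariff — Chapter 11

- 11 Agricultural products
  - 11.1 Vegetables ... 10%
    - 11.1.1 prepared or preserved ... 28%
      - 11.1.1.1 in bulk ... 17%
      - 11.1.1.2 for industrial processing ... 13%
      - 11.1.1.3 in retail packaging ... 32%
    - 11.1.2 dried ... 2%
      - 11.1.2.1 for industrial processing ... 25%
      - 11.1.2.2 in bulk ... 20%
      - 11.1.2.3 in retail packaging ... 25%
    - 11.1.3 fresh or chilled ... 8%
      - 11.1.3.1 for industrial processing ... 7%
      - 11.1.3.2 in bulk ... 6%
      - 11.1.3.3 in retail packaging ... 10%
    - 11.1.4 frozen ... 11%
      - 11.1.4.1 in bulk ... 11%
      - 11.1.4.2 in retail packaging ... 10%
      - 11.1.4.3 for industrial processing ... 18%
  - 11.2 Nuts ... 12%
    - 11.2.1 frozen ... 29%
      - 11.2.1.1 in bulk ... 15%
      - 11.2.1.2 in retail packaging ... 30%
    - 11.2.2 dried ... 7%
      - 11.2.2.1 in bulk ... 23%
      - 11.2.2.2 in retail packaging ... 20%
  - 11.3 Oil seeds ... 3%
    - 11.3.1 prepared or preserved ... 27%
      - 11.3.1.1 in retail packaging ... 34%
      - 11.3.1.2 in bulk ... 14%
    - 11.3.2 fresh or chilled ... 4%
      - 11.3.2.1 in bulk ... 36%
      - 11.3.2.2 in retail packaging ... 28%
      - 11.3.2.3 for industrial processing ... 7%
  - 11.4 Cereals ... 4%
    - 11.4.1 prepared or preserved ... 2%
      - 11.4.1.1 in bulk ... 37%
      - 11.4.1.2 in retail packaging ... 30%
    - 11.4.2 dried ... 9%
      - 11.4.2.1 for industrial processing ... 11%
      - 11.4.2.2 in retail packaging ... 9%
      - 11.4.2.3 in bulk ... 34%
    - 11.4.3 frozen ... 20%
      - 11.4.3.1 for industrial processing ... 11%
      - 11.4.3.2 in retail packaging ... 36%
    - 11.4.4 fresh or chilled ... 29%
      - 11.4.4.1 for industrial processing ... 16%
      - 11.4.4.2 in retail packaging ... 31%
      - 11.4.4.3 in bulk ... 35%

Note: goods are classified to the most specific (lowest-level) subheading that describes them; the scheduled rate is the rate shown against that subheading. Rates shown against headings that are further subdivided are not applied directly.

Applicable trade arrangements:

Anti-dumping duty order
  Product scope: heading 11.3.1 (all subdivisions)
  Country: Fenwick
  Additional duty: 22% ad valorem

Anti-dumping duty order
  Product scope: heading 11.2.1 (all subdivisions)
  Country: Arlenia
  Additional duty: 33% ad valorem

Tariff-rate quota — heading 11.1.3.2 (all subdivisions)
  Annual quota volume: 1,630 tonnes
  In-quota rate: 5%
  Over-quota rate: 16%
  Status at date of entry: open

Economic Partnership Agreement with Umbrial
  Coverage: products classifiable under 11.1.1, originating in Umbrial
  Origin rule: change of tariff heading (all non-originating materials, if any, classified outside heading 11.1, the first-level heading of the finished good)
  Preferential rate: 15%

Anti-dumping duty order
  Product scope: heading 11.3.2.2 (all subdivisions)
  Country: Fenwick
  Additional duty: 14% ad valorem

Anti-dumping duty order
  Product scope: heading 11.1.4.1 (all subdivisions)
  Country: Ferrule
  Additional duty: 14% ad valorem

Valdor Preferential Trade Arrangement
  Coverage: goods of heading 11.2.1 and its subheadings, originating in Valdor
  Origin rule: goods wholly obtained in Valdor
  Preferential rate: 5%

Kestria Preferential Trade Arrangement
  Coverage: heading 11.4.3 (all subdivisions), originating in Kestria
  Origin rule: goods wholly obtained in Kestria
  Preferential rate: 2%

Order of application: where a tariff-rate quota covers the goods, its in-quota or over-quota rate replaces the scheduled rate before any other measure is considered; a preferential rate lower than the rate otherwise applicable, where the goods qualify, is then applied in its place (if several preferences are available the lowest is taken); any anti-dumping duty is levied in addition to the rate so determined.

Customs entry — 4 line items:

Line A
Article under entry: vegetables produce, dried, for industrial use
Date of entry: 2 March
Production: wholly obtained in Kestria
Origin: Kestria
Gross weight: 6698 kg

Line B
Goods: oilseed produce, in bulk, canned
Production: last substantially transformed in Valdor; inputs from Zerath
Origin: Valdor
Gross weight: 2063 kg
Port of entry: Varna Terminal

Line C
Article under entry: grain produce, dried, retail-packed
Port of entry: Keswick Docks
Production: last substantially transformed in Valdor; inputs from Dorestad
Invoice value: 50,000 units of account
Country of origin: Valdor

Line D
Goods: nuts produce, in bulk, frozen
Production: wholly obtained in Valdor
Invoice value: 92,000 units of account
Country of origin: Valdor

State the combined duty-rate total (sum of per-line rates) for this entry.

Line A: vegetables → 11.1; dried → 11.1.2; for industrial use → 11.1.2.1. Scheduled 25%. Kestria agreement on 11.4.3: 11.1.2.1 not covered. → 25%.
Line B: oilseed → 11.3; canned → 11.3.1; in bulk → 11.3.1.2. Scheduled 14%. Valdor agreement on 11.2.1: 11.3.1.2 not covered. → 14%.
Line C: grain → 11.4; dried → 11.4.2; retail-packed → 11.4.2.2. Scheduled 9%. Valdor agreement on 11.2.1: 11.4.2.2 not covered. → 9%.
Line D: nuts → 11.2; frozen → 11.2.1; in bulk → 11.2.1.1. Scheduled 15%. Valdor agreement on 11.2.1: wholly obtained → 5% available; preferential 5%. → 5%.
Sum: 25% + 14% + 9% + 5% = 53%.

53%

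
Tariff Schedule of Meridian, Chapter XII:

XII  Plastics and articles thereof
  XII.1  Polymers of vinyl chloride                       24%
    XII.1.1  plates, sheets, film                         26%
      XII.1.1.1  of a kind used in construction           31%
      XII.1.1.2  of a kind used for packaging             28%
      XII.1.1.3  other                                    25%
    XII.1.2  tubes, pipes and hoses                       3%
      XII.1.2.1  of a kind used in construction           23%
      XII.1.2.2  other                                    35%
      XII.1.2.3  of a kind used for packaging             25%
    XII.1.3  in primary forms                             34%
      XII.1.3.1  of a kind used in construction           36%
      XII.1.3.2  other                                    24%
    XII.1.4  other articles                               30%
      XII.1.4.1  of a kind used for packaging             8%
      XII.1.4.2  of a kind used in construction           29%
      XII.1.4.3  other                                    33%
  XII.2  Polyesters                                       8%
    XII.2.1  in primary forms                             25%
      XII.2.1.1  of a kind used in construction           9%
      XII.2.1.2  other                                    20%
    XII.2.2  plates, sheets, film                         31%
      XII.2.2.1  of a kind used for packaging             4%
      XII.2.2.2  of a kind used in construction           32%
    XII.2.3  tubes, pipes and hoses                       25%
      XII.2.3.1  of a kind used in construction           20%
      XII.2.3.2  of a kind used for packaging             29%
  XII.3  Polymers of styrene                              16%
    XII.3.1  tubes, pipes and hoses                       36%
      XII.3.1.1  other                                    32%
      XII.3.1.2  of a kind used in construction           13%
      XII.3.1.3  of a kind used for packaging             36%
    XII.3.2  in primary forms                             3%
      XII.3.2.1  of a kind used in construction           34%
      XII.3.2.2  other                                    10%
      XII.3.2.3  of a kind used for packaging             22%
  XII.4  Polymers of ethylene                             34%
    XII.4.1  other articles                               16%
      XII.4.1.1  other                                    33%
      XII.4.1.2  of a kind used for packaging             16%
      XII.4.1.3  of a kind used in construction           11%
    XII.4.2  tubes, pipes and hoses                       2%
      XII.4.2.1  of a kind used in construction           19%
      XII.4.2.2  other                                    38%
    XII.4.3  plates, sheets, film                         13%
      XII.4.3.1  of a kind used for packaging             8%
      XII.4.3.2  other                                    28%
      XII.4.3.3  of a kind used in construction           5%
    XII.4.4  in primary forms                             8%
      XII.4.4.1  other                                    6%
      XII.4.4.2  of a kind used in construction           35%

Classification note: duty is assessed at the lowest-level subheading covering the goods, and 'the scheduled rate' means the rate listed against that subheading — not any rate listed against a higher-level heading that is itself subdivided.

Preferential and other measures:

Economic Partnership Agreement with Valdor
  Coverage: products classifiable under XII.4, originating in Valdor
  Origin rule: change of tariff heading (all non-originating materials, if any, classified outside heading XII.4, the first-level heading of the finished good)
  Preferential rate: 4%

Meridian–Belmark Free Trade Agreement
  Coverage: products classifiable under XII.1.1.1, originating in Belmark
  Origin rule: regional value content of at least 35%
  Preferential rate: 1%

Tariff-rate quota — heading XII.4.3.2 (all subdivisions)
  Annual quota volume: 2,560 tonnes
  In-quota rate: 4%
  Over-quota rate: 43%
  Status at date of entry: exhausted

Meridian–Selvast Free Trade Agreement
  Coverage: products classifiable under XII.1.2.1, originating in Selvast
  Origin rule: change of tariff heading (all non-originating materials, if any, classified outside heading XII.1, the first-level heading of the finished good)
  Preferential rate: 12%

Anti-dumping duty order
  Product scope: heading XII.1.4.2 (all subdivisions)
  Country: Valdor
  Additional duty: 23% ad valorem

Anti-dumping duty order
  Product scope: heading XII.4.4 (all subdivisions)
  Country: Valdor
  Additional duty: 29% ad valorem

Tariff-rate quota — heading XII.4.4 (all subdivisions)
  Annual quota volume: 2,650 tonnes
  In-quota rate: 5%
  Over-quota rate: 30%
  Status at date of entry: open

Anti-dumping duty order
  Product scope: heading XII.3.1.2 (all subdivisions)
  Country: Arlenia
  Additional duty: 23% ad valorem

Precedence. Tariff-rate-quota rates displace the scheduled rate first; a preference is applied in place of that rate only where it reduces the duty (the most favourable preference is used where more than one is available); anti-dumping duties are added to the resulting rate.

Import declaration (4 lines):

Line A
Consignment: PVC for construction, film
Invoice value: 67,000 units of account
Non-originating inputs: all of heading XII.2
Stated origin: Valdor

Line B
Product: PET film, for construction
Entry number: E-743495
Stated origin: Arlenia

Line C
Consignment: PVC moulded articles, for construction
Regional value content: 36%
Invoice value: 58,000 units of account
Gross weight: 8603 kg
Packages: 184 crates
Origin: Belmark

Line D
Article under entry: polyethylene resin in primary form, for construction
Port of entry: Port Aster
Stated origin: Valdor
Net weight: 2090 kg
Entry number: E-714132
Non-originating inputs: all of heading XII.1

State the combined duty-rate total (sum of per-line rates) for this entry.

125%

Line A: PVC → XII.1; film → XII.1.1; for construction → XII.1.1.1. Scheduled 31%. Valdor agreement on XII.4: XII.1.1.1 not covered. → 31%.
Line B: PET → XII.2; film → XII.2.2; for construction → XII.2.2.2. Scheduled 32%. No special measure applies. → 32%.
Line C: PVC → XII.1; moulded articles → XII.1.4; for construction → XII.1.4.2. Scheduled 29%. Belmark agreement on XII.1.1.1: XII.1.4.2 not covered. → 29%.
Line D: polyethylene → XII.4; resin in primary form → XII.4.4; for construction → XII.4.4.2. Scheduled 35%. quota on XII.4.4 open → in-quota 5%; Valdor agreement on XII.4: CTH met → 4% available; preferential 4%; anti-dumping (Valdor, XII.4.4): +29%; total 4% + 29% = 33%. → 33%.
Sum: 31% + 32% + 29% + 33% = 125%.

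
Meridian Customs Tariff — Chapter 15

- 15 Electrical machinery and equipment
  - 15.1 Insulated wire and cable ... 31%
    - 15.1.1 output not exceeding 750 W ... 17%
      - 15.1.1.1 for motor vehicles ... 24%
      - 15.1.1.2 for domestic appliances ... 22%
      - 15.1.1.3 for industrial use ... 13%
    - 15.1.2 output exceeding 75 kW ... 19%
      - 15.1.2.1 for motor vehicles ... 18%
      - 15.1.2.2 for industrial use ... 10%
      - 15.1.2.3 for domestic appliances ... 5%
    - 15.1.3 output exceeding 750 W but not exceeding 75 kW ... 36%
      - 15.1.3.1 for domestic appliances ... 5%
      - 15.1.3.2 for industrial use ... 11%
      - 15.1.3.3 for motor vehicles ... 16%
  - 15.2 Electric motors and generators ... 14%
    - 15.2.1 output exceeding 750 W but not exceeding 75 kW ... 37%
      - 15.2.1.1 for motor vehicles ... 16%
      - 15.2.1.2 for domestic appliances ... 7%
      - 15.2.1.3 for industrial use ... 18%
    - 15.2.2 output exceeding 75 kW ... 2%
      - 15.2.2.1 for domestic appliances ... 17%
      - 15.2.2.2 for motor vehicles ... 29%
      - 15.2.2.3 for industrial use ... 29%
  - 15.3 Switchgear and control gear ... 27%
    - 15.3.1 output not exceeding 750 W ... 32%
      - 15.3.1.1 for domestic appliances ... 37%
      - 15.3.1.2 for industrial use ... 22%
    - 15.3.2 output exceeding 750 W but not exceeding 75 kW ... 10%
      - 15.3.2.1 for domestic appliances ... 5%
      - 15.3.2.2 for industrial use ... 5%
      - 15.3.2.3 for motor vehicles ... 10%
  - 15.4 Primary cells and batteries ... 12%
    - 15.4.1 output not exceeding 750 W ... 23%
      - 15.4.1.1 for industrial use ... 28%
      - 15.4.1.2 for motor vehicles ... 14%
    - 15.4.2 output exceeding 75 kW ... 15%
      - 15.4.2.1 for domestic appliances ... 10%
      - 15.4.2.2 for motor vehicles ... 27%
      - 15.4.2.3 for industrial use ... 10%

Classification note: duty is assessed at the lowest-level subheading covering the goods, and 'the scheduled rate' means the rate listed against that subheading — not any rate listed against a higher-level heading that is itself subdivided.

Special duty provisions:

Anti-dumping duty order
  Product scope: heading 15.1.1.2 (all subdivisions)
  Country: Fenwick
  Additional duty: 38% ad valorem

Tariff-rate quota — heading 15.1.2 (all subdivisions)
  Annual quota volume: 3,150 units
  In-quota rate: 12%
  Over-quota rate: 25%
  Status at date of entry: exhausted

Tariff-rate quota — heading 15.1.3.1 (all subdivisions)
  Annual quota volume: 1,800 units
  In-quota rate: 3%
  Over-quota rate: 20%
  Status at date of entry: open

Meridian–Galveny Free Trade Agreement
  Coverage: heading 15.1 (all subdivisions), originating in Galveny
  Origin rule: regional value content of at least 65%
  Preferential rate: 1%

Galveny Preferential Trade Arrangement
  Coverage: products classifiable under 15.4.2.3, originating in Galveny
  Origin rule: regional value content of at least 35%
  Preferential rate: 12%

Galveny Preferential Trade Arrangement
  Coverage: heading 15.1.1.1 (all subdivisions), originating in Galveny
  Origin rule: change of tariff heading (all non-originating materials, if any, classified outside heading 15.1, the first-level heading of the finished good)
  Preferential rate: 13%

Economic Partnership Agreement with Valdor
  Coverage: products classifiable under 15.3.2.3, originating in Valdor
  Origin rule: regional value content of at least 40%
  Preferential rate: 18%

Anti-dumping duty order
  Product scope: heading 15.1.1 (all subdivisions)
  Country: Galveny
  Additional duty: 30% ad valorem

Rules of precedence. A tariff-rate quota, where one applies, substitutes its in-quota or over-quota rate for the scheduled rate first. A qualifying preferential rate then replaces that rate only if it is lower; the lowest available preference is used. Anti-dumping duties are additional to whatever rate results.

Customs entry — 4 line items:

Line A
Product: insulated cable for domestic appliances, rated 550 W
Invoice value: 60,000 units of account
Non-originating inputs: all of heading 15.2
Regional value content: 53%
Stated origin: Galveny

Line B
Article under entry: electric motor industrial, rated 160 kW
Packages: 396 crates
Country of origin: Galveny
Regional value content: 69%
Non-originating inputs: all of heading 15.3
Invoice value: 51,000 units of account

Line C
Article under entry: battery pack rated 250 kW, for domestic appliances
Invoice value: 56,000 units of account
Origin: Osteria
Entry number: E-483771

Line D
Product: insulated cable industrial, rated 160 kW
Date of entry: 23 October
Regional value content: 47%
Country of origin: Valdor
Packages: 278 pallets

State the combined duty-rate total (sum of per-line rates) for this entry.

Line A: insulated cable → 15.1; rated 550 W → 15.1.1; for domestic appliances → 15.1.1.2. Scheduled 22%. Galveny agreement on 15.1: RVC < 65%; Galveny agreement on 15.4.2.3: 15.1.1.2 not covered; Galveny agreement on 15.1.1.1: 15.1.1.2 not covered; anti-dumping (Galveny, 15.1.1): +30%; total 22% + 30% = 52%. → 52%.
Line B: electric motor → 15.2; rated 160 kW → 15.2.2; industrial → 15.2.2.3. Scheduled 29%. Galveny agreement on 15.1: 15.2.2.3 not covered; Galveny agreement on 15.4.2.3: 15.2.2.3 not covered; Galveny agreement on 15.1.1.1: 15.2.2.3 not covered. → 29%.
Line C: battery pack → 15.4; rated 250 kW → 15.4.2; for domestic appliances → 15.4.2.1. Scheduled 10%. No special measure applies. → 10%.
Line D: insulated cable → 15.1; rated 160 kW → 15.1.2; industrial → 15.1.2.2. Scheduled 10%. quota on 15.1.2 exhausted → over-quota 25%; Valdor agreement on 15.3.2.3: 15.1.2.2 not covered. → 25%.
Sum: 52% + 29% + 10% + 25% = 116%.

116%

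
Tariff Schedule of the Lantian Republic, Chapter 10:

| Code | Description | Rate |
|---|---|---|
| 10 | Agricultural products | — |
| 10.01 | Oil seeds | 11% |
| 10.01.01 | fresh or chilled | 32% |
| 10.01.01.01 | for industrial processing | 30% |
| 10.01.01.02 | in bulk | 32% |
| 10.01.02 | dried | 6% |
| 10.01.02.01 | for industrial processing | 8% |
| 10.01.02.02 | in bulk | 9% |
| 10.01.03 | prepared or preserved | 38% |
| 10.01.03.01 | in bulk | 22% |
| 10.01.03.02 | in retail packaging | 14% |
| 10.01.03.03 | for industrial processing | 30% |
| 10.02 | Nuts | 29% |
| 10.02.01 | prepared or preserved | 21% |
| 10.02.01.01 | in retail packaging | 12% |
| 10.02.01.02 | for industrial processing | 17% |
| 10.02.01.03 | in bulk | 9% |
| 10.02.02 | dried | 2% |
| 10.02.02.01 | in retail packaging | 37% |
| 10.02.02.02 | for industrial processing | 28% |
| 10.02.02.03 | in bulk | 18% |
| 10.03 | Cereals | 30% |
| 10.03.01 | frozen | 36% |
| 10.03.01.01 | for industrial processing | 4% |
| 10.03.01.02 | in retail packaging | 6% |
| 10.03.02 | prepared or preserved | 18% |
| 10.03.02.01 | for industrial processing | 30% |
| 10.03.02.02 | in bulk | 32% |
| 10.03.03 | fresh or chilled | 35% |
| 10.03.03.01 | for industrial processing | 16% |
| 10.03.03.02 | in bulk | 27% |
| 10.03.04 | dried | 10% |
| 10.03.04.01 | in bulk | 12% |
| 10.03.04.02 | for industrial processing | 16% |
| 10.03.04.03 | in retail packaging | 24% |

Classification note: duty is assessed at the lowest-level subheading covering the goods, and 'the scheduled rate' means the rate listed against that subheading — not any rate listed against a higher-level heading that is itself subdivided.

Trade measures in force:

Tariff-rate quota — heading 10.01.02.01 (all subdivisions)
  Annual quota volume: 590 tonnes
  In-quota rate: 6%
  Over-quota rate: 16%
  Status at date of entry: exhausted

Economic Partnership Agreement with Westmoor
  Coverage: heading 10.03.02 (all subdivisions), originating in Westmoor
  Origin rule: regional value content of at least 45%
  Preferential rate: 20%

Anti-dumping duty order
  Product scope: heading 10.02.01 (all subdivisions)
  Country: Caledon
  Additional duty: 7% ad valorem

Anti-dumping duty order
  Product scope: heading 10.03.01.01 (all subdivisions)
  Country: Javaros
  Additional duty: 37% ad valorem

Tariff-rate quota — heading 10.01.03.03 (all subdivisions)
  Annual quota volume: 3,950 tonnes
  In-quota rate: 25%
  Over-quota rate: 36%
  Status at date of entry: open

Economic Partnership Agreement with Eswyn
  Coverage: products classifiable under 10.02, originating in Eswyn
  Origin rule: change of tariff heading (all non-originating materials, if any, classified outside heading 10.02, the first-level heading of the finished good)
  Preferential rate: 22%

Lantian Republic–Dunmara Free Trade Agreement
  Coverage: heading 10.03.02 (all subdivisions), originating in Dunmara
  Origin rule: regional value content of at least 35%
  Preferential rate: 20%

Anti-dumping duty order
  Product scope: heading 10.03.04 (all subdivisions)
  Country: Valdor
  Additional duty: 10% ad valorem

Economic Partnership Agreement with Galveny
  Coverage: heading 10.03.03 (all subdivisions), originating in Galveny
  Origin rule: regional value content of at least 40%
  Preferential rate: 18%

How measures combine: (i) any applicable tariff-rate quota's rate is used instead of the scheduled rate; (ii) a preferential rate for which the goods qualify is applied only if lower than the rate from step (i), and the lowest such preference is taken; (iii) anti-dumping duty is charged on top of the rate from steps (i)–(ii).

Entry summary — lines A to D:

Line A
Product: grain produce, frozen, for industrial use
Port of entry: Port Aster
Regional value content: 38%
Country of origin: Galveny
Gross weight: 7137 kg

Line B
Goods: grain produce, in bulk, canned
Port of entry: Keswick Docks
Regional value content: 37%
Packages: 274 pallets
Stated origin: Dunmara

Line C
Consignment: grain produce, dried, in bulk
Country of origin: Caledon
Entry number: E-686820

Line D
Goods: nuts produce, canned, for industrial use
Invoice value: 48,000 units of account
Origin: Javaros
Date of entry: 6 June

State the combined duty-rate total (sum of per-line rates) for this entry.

Line A: grain → 10.03; frozen → 10.03.01; for industrial use → 10.03.01.01. Scheduled 4%. Galveny agreement on 10.03.03: 10.03.01.01 not covered. → 4%.
Line B: grain → 10.03; canned → 10.03.02; in bulk → 10.03.02.02. Scheduled 32%. Dunmara agreement on 10.03.02: RVC ≥ 35% → 20% available; preferential 20%. → 20%.
Line C: grain → 10.03; dried → 10.03.04; in bulk → 10.03.04.01. Scheduled 12%. No special measure applies. → 12%.
Line D: nuts → 10.02; canned → 10.02.01; for industrial use → 10.02.01.02. Scheduled 17%. No special measure applies. → 17%.
Sum: 4% + 20% + 12% + 17% = 53%.

53%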